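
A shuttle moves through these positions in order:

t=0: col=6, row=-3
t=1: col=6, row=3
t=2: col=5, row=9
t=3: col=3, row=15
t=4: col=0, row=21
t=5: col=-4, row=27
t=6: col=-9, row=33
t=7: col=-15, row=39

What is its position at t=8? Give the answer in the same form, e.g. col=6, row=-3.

col=-22, row=45

Taking differences between consecutive positions: (+0,+6), (-1,+6), (-2,+6), (-3,+6), (-4,+6), (-5,+6), (-6,+6). These grow by (-1,+0) each step.
step 8: col=-15, row=39 + (-7,+6) → col=-22, row=45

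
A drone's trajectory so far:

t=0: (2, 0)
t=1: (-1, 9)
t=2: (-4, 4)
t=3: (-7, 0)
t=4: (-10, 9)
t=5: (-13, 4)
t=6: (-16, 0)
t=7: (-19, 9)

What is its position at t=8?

(-22, 4)

The first coordinate changes by -3 each step, so at step 8 it is 2 + 8·(-3) = -22.
The second coordinate repeats the cycle [0, 9, 4] with period 3; step 8 mod 3 = 2, giving 4.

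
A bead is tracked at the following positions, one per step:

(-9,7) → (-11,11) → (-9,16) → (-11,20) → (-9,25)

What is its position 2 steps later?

(-9,34)

Step-to-step displacements: (-2,+4), (+2,+5), (-2,+4), (+2,+5) — a repeating cycle of length 2.
step 5: apply (-2,+4) → (-11,29)
step 6: apply (+2,+5) → (-9,34)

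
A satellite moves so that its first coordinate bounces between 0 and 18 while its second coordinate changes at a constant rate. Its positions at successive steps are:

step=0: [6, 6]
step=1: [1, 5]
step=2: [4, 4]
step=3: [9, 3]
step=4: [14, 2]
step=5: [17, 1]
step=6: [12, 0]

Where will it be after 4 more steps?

The first coordinate travels 5 per step and bounces off the walls at 0 and 18.
  step 7: 12 → 7
  step 8: 7 → 2
  step 9: 2 → 3
  step 10: 3 → 8
The second coordinate changes by -1 each step: at step 10 it is -4.

[8, -4]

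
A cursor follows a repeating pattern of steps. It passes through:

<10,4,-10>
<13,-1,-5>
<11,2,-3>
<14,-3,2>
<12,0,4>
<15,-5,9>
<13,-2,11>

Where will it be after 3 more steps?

Step-to-step displacements: <+3,-5,+5>, <-2,+3,+2>, <+3,-5,+5>, <-2,+3,+2>, <+3,-5,+5>, <-2,+3,+2> — a repeating cycle of length 2.
step 7: apply <+3,-5,+5> → <16,-7,16>
step 8: apply <-2,+3,+2> → <14,-4,18>
step 9: apply <+3,-5,+5> → <17,-9,23>

<17,-9,23>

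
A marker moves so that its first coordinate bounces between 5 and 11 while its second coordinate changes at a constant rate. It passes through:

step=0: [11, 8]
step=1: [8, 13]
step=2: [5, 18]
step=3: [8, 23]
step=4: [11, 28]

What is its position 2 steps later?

The first coordinate travels 3 per step and bounces off the walls at 5 and 11.
  step 5: 11 → 8
  step 6: 8 → 5
The second coordinate changes by +5 each step: at step 6 it is 38.

[5, 38]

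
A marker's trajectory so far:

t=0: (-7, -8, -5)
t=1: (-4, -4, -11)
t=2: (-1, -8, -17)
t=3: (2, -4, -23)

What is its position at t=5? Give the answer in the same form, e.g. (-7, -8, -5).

First: linear, +3 per step → 8 at step 5.
Second: cycles through -8, -4 every 2 steps. Step 5 lands at position 1 of the cycle → -4.
Third: linear, -6 per step → -35 at step 5.

(8, -4, -35)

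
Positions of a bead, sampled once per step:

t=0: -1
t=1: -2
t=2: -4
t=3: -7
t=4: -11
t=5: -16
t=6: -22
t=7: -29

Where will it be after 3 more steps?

-56

First differences are -1, -2, -3, -4, -5, -6, -7; their common second difference is -1 (constant acceleration).
step 8: -29 − 8 → -37
step 9: -37 − 9 → -46
step 10: -46 − 10 → -56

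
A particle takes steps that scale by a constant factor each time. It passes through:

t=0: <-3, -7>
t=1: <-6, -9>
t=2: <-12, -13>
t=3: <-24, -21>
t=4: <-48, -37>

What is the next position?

<-96, -69>

Consecutive displacements <-3, -2>, <-6, -4>, <-12, -8>, <-24, -16> scale by a factor of 2 each step.
step 5: <-48, -37> + <-48, -32> → <-96, -69>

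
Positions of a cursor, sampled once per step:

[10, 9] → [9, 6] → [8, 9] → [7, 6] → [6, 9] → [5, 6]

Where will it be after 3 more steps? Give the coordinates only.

The first coordinate changes by -1 each step, so at step 8 it is 10 + 8·(-1) = 2.
The second coordinate repeats the cycle [9, 6] with period 2; step 8 mod 2 = 0, giving 9.

[2, 9]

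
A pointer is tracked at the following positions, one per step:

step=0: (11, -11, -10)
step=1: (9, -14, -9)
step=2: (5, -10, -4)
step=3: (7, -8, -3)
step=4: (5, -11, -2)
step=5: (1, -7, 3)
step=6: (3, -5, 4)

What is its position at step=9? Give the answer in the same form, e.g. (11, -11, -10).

(-1, -2, 11)

The moves between consecutive positions are (-2, -3, +1), (-4, +4, +5), (+2, +2, +1), (-2, -3, +1), (-4, +4, +5), (+2, +2, +1); they repeat the 3-cycle [(-2, -3, +1), (-4, +4, +5), (+2, +2, +1)].
step 7: apply (-2, -3, +1) → (1, -8, 5)
step 8: apply (-4, +4, +5) → (-3, -4, 10)
step 9: apply (+2, +2, +1) → (-1, -2, 11)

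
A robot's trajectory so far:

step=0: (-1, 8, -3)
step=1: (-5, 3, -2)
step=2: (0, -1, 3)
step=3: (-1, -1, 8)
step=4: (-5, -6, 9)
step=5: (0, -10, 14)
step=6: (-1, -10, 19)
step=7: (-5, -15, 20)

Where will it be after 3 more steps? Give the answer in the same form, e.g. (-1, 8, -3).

Differencing gives (-4, -5, +1), (+5, -4, +5), (-1, +0, +5), (-4, -5, +1), (+5, -4, +5), (-1, +0, +5), (-4, -5, +1). This is the pattern (-4, -5, +1), (+5, -4, +5), (-1, +0, +5) repeated.
step 8: apply (+5, -4, +5) → (0, -19, 25)
step 9: apply (-1, +0, +5) → (-1, -19, 30)
step 10: apply (-4, -5, +1) → (-5, -24, 31)

(-5, -24, 31)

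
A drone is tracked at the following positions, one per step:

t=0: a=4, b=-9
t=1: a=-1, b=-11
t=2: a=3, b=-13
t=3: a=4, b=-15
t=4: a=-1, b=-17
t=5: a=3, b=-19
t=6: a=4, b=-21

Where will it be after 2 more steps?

A: cycles through 4, -1, 3 every 3 steps. Step 8 lands at position 2 of the cycle → 3.
B: linear, -2 per step → -25 at step 8.

a=3, b=-25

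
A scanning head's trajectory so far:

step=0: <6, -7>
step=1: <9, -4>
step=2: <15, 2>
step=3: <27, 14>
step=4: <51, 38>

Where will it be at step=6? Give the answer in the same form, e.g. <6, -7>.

The jumps are <+3, +3>, <+6, +6>, <+12, +12>, <+24, +24> — a geometric progression with ratio 2.
step 5: <51, 38> + <+48, +48> → <99, 86>
step 6: <99, 86> + <+96, +96> → <195, 182>

<195, 182>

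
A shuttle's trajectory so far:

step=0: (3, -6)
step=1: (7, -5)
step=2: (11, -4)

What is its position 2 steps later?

(19, -2)

The position changes by (+4, +1) every step.
step 3: (11, -4) + (+4, +1) → (15, -3)
step 4: (15, -3) + (+4, +1) → (19, -2)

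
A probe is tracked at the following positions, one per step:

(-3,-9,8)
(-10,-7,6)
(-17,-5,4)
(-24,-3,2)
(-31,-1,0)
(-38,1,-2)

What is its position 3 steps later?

(-59,7,-8)

Constant displacement of (-7,+2,-2) per step.
step 6: (-38,1,-2) + (-7,+2,-2) → (-45,3,-4)
step 7: (-45,3,-4) + (-7,+2,-2) → (-52,5,-6)
step 8: (-52,5,-6) + (-7,+2,-2) → (-59,7,-8)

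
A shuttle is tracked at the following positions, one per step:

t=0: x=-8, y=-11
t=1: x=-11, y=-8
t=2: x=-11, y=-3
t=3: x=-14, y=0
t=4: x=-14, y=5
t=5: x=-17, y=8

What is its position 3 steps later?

Step-to-step displacements: (-3,+3), (+0,+5), (-3,+3), (+0,+5), (-3,+3) — a repeating cycle of length 2.
step 6: apply (+0,+5) → x=-17, y=13
step 7: apply (-3,+3) → x=-20, y=16
step 8: apply (+0,+5) → x=-20, y=21

x=-20, y=21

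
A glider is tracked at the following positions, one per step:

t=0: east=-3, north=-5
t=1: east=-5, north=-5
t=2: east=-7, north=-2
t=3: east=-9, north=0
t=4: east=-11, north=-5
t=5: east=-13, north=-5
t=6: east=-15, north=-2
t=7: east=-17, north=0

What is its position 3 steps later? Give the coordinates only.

east=-23, north=-2

East: linear, -2 per step → -23 at step 10.
North: cycles through -5, -5, -2, 0 every 4 steps. Step 10 lands at position 2 of the cycle → -2.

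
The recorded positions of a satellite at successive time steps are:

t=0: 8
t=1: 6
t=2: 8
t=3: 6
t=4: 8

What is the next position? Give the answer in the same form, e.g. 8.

6

Step-to-step displacements: -2, +2, -2, +2; each is -1× the previous.
step 5: 8 − 2 → 6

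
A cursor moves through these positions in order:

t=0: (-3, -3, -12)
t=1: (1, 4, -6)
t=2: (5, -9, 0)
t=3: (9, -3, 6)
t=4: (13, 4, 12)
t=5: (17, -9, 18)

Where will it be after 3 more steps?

The first coordinate changes by +4 each step, so at step 8 it is -3 + 8·(4) = 29.
The second coordinate repeats the cycle [-3, 4, -9] with period 3; step 8 mod 3 = 2, giving -9.
The third coordinate changes by +6 each step, so at step 8 it is -12 + 8·(6) = 36.

(29, -9, 36)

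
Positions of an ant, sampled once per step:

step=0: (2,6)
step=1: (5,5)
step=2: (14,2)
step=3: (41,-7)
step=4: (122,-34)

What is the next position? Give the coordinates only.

(365,-115)

Consecutive displacements (+3,-1), (+9,-3), (+27,-9), (+81,-27) scale by a factor of 3 each step.
step 5: (122,-34) + (+243,-81) → (365,-115)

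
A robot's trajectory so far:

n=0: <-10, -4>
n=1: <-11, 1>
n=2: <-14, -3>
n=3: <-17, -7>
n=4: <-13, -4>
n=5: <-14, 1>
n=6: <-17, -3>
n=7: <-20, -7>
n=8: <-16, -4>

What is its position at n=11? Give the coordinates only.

The moves between consecutive positions are <-1, +5>, <-3, -4>, <-3, -4>, <+4, +3>, <-1, +5>, <-3, -4>, <-3, -4>, <+4, +3>; they repeat the 4-cycle [<-1, +5>, <-3, -4>, <-3, -4>, <+4, +3>].
step 9: apply <-1, +5> → <-17, 1>
step 10: apply <-3, -4> → <-20, -3>
step 11: apply <-3, -4> → <-23, -7>

<-23, -7>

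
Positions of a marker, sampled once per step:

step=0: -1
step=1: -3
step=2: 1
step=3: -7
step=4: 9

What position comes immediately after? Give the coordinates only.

Consecutive displacements -2, +4, -8, +16 scale by a factor of -2 each step.
step 5: 9 − 32 → -23

-23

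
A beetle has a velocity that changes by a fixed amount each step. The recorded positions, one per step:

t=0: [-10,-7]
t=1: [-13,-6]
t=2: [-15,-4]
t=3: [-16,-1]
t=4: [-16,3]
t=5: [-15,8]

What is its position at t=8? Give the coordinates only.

First differences are [-3,+1], [-2,+2], [-1,+3], [+0,+4], [+1,+5]; their common second difference is [+1,+1] (constant acceleration).
step 6: [-15,8] + [+2,+6] → [-13,14]
step 7: [-13,14] + [+3,+7] → [-10,21]
step 8: [-10,21] + [+4,+8] → [-6,29]

[-6,29]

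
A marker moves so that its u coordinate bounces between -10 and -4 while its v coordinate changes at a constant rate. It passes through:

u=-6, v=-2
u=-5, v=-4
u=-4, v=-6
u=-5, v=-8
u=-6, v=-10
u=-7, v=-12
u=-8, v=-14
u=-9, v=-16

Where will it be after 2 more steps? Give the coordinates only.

u=-9, v=-20

The u coordinate reflects between -10 and -4, moving 1 per step.
  step 8: -9 → -10
  step 9: -10 → -9
The v coordinate changes by -2 each step: at step 9 it is -20.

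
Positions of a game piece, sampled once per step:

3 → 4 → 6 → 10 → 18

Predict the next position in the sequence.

34

Consecutive displacements +1, +2, +4, +8 scale by a factor of 2 each step.
step 5: 18 + 16 → 34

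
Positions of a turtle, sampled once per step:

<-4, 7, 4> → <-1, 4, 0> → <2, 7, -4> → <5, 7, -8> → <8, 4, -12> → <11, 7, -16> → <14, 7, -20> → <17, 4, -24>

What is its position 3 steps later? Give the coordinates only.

<26, 4, -36>

The first coordinate changes by +3 each step, so at step 10 it is -4 + 10·(3) = 26.
The second coordinate repeats the cycle [7, 4, 7] with period 3; step 10 mod 3 = 1, giving 4.
The third coordinate changes by -4 each step, so at step 10 it is 4 + 10·(-4) = -36.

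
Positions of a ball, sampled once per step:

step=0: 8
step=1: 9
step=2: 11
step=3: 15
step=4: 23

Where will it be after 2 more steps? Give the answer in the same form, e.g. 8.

Consecutive displacements +1, +2, +4, +8 scale by a factor of 2 each step.
step 5: 23 + 16 → 39
step 6: 39 + 32 → 71

71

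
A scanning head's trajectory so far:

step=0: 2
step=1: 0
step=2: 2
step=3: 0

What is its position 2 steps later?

0

The jumps are -2, +2, -2 — a geometric progression with ratio -1.
step 4: 0 + 2 → 2
step 5: 2 − 2 → 0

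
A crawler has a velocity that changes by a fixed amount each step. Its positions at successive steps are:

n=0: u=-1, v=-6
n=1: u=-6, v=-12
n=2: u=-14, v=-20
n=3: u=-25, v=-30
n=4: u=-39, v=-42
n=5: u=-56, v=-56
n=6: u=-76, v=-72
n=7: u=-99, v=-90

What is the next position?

Taking differences between consecutive positions: (-5,-6), (-8,-8), (-11,-10), (-14,-12), (-17,-14), (-20,-16), (-23,-18). These grow by (-3,-2) each step.
step 8: u=-99, v=-90 + (-26,-20) → u=-125, v=-110

u=-125, v=-110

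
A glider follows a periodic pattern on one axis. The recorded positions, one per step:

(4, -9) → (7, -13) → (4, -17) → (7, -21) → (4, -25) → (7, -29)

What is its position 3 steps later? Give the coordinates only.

(4, -41)

First: cycles through 4, 7 every 2 steps. Step 8 lands at position 0 of the cycle → 4.
Second: linear, -4 per step → -41 at step 8.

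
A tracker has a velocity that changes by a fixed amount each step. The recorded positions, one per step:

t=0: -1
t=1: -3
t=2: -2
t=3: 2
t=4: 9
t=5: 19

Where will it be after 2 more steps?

48

First differences are -2, +1, +4, +7, +10; their common second difference is +3 (constant acceleration).
step 6: 19 + 13 → 32
step 7: 32 + 16 → 48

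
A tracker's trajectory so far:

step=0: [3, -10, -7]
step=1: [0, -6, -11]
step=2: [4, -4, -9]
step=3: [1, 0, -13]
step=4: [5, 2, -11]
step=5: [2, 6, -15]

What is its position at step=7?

[3, 12, -17]

The moves between consecutive positions are [-3, +4, -4], [+4, +2, +2], [-3, +4, -4], [+4, +2, +2], [-3, +4, -4]; they repeat the 2-cycle [[-3, +4, -4], [+4, +2, +2]].
step 6: apply [+4, +2, +2] → [6, 8, -13]
step 7: apply [-3, +4, -4] → [3, 12, -17]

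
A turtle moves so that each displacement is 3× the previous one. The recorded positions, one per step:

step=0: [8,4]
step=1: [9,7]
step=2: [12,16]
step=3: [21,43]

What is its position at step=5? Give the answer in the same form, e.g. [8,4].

[129,367]

Consecutive displacements [+1,+3], [+3,+9], [+9,+27] scale by a factor of 3 each step.
step 4: [21,43] + [+27,+81] → [48,124]
step 5: [48,124] + [+81,+243] → [129,367]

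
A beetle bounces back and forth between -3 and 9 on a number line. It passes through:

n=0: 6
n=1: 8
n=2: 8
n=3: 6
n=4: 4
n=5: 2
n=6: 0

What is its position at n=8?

The value travels 2 per step and bounces off the walls at -3 and 9.
  step 7: 0 → -2
  step 8: -2 → -2

-2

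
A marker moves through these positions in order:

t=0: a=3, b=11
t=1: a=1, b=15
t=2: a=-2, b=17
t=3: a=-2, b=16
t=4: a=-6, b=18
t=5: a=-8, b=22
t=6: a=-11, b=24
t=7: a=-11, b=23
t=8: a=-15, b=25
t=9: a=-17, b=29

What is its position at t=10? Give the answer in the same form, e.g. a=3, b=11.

a=-20, b=31

The moves between consecutive positions are (-2, +4), (-3, +2), (+0, -1), (-4, +2), (-2, +4), (-3, +2), (+0, -1), (-4, +2), (-2, +4); they repeat the 4-cycle [(-2, +4), (-3, +2), (+0, -1), (-4, +2)].
step 10: apply (-3, +2) → a=-20, b=31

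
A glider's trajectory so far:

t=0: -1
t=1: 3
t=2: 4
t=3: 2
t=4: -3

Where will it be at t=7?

-36

First differences are +4, +1, -2, -5; their common second difference is -3 (constant acceleration).
step 5: -3 − 8 → -11
step 6: -11 − 11 → -22
step 7: -22 − 14 → -36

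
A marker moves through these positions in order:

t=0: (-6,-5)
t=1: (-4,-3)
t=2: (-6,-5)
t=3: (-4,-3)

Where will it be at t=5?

(-4,-3)

Step-to-step displacements: (+2,+2), (-2,-2), (+2,+2); each is -1× the previous.
step 4: (-4,-3) + (-2,-2) → (-6,-5)
step 5: (-6,-5) + (+2,+2) → (-4,-3)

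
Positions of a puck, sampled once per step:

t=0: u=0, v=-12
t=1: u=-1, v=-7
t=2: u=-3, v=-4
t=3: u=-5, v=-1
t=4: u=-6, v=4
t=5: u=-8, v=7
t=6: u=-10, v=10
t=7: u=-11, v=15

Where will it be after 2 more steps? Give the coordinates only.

The moves between consecutive positions are (-1,+5), (-2,+3), (-2,+3), (-1,+5), (-2,+3), (-2,+3), (-1,+5); they repeat the 3-cycle [(-1,+5), (-2,+3), (-2,+3)].
step 8: apply (-2,+3) → u=-13, v=18
step 9: apply (-2,+3) → u=-15, v=21

u=-15, v=21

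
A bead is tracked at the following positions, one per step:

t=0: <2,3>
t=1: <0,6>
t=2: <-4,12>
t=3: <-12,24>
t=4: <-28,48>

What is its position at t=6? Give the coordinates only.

<-124,192>

The jumps are <-2,+3>, <-4,+6>, <-8,+12>, <-16,+24> — a geometric progression with ratio 2.
step 5: <-28,48> + <-32,+48> → <-60,96>
step 6: <-60,96> + <-64,+96> → <-124,192>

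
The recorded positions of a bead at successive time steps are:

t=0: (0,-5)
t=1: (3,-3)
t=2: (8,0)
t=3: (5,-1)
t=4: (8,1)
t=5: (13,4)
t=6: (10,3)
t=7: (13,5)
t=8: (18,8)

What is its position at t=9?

Step-to-step displacements: (+3,+2), (+5,+3), (-3,-1), (+3,+2), (+5,+3), (-3,-1), (+3,+2), (+5,+3) — a repeating cycle of length 3.
step 9: apply (-3,-1) → (15,7)

(15,7)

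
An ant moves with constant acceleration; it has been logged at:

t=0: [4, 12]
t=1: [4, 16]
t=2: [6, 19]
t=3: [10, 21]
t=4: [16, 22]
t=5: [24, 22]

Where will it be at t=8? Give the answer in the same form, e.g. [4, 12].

[60, 16]

Successive displacements: [+0, +4], [+2, +3], [+4, +2], [+6, +1], [+8, +0] — each changes by [+2, -1].
step 6: [24, 22] + [+10, -1] → [34, 21]
step 7: [34, 21] + [+12, -2] → [46, 19]
step 8: [46, 19] + [+14, -3] → [60, 16]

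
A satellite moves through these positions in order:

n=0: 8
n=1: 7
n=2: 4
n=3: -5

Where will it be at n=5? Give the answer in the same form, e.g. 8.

The jumps are -1, -3, -9 — a geometric progression with ratio 3.
step 4: -5 − 27 → -32
step 5: -32 − 81 → -113

-113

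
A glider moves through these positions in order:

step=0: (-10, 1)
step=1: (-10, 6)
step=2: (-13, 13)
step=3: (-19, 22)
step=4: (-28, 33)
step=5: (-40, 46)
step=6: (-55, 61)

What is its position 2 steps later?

Successive displacements: (+0, +5), (-3, +7), (-6, +9), (-9, +11), (-12, +13), (-15, +15) — each changes by (-3, +2).
step 7: (-55, 61) + (-18, +17) → (-73, 78)
step 8: (-73, 78) + (-21, +19) → (-94, 97)

(-94, 97)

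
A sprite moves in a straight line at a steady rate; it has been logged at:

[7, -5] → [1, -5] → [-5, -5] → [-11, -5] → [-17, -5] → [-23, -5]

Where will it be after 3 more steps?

[-41, -5]

Constant displacement of [-6, +0] per step.
step 6: [-23, -5] + [-6, +0] → [-29, -5]
step 7: [-29, -5] + [-6, +0] → [-35, -5]
step 8: [-35, -5] + [-6, +0] → [-41, -5]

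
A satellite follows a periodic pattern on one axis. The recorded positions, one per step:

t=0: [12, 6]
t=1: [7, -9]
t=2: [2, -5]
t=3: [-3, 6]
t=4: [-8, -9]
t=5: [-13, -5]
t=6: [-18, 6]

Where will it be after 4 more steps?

[-38, -9]

First: linear, -5 per step → -38 at step 10.
Second: cycles through 6, -9, -5 every 3 steps. Step 10 lands at position 1 of the cycle → -9.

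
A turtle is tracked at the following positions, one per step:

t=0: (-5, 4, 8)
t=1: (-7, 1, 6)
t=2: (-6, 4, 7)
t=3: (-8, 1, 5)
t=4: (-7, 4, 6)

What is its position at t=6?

Step-to-step displacements: (-2, -3, -2), (+1, +3, +1), (-2, -3, -2), (+1, +3, +1) — a repeating cycle of length 2.
step 5: apply (-2, -3, -2) → (-9, 1, 4)
step 6: apply (+1, +3, +1) → (-8, 4, 5)

(-8, 4, 5)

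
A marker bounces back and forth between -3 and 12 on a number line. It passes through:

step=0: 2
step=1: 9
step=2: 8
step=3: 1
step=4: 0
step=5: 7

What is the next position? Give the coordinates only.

10

The value reflects between -3 and 12, moving 7 per step.
  step 6: 7 → 10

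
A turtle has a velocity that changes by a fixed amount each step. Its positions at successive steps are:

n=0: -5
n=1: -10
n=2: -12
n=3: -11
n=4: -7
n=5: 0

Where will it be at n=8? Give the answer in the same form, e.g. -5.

39

First differences are -5, -2, +1, +4, +7; their common second difference is +3 (constant acceleration).
step 6: 0 + 10 → 10
step 7: 10 + 13 → 23
step 8: 23 + 16 → 39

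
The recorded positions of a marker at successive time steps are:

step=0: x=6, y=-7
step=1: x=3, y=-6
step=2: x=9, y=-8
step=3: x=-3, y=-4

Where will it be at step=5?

x=-27, y=4

Consecutive displacements (-3, +1), (+6, -2), (-12, +4) scale by a factor of -2 each step.
step 4: x=-3, y=-4 + (+24, -8) → x=21, y=-12
step 5: x=21, y=-12 + (-48, +16) → x=-27, y=4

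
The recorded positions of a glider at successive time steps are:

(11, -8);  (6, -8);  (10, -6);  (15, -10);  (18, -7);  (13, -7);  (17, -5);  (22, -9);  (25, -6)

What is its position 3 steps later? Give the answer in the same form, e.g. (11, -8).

(29, -8)

The moves between consecutive positions are (-5, +0), (+4, +2), (+5, -4), (+3, +3), (-5, +0), (+4, +2), (+5, -4), (+3, +3); they repeat the 4-cycle [(-5, +0), (+4, +2), (+5, -4), (+3, +3)].
step 9: apply (-5, +0) → (20, -6)
step 10: apply (+4, +2) → (24, -4)
step 11: apply (+5, -4) → (29, -8)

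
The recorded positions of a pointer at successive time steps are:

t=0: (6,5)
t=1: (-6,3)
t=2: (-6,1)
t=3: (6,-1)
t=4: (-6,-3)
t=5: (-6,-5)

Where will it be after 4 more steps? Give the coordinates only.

(6,-13)

The first coordinate repeats the cycle [6, -6, -6] with period 3; step 9 mod 3 = 0, giving 6.
The second coordinate changes by -2 each step, so at step 9 it is 5 + 9·(-2) = -13.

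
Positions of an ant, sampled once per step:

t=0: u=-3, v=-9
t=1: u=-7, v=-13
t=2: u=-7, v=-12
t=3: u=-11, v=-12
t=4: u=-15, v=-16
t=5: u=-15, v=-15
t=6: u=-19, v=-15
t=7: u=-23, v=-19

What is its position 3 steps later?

Differencing gives (-4, -4), (+0, +1), (-4, +0), (-4, -4), (+0, +1), (-4, +0), (-4, -4). This is the pattern (-4, -4), (+0, +1), (-4, +0) repeated.
step 8: apply (+0, +1) → u=-23, v=-18
step 9: apply (-4, +0) → u=-27, v=-18
step 10: apply (-4, -4) → u=-31, v=-22

u=-31, v=-22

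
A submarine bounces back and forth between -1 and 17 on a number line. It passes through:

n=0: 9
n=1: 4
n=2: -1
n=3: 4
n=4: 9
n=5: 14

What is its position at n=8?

The value reflects between -1 and 17, moving 5 per step.
  step 6: 14 → 15
  step 7: 15 → 10
  step 8: 10 → 5

5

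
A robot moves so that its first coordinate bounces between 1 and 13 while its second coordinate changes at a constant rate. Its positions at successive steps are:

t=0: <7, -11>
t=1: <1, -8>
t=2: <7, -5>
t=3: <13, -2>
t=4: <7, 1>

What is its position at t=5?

The first coordinate travels 6 per step and bounces off the walls at 1 and 13.
  step 5: 7 → 1
The second coordinate changes by +3 each step: at step 5 it is 4.

<1, 4>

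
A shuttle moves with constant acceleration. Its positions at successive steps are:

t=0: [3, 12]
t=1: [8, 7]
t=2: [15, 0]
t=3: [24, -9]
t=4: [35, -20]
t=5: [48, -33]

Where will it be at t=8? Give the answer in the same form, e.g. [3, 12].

[99, -84]

Taking differences between consecutive positions: [+5, -5], [+7, -7], [+9, -9], [+11, -11], [+13, -13]. These grow by [+2, -2] each step.
step 6: [48, -33] + [+15, -15] → [63, -48]
step 7: [63, -48] + [+17, -17] → [80, -65]
step 8: [80, -65] + [+19, -19] → [99, -84]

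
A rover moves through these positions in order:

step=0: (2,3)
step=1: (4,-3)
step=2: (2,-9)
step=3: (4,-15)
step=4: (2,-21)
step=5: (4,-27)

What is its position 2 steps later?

(4,-39)

First: cycles through 2, 4 every 2 steps. Step 7 lands at position 1 of the cycle → 4.
Second: linear, -6 per step → -39 at step 7.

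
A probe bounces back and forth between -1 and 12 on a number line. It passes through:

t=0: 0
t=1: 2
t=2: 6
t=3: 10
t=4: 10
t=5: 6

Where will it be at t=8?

The value travels 4 per step and bounces off the walls at -1 and 12.
  step 6: 6 → 2
  step 7: 2 → 0
  step 8: 0 → 4

4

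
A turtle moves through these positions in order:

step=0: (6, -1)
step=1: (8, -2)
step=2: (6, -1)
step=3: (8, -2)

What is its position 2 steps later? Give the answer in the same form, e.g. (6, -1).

Consecutive displacements (+2, -1), (-2, +1), (+2, -1) scale by a factor of -1 each step.
step 4: (8, -2) + (-2, +1) → (6, -1)
step 5: (6, -1) + (+2, -1) → (8, -2)

(8, -2)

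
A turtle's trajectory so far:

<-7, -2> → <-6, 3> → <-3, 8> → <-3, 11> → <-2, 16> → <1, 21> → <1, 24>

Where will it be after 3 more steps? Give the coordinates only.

Differencing gives <+1, +5>, <+3, +5>, <+0, +3>, <+1, +5>, <+3, +5>, <+0, +3>. This is the pattern <+1, +5>, <+3, +5>, <+0, +3> repeated.
step 7: apply <+1, +5> → <2, 29>
step 8: apply <+3, +5> → <5, 34>
step 9: apply <+0, +3> → <5, 37>

<5, 37>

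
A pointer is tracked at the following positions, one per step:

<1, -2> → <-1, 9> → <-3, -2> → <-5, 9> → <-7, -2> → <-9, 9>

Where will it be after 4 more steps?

First: linear, -2 per step → -17 at step 9.
Second: cycles through -2, 9 every 2 steps. Step 9 lands at position 1 of the cycle → 9.

<-17, 9>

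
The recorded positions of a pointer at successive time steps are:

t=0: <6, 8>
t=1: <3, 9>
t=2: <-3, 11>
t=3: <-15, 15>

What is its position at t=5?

The jumps are <-3, +1>, <-6, +2>, <-12, +4> — a geometric progression with ratio 2.
step 4: <-15, 15> + <-24, +8> → <-39, 23>
step 5: <-39, 23> + <-48, +16> → <-87, 39>

<-87, 39>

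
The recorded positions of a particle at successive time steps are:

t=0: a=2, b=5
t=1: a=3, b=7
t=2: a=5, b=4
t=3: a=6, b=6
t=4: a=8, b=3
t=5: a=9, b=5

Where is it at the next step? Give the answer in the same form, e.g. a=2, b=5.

a=11, b=2

Step-to-step displacements: (+1, +2), (+2, -3), (+1, +2), (+2, -3), (+1, +2) — a repeating cycle of length 2.
step 6: apply (+2, -3) → a=11, b=2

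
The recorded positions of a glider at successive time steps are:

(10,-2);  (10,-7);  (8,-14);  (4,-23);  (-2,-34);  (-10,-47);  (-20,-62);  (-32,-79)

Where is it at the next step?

Taking differences between consecutive positions: (+0,-5), (-2,-7), (-4,-9), (-6,-11), (-8,-13), (-10,-15), (-12,-17). These grow by (-2,-2) each step.
step 8: (-32,-79) + (-14,-19) → (-46,-98)

(-46,-98)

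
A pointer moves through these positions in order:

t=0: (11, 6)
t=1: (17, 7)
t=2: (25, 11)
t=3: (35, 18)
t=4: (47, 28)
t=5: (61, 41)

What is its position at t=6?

(77, 57)

First differences are (+6, +1), (+8, +4), (+10, +7), (+12, +10), (+14, +13); their common second difference is (+2, +3) (constant acceleration).
step 6: (61, 41) + (+16, +16) → (77, 57)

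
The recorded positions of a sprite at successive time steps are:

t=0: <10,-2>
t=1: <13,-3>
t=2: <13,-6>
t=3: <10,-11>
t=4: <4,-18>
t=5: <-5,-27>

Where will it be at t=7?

<-32,-51>

Successive displacements: <+3,-1>, <+0,-3>, <-3,-5>, <-6,-7>, <-9,-9> — each changes by <-3,-2>.
step 6: <-5,-27> + <-12,-11> → <-17,-38>
step 7: <-17,-38> + <-15,-13> → <-32,-51>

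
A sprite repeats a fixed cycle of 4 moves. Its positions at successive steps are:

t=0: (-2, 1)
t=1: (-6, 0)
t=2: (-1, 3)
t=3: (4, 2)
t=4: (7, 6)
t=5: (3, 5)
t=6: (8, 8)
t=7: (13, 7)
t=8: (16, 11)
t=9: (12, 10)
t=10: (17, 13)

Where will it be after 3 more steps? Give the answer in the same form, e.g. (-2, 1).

(21, 15)

The moves between consecutive positions are (-4, -1), (+5, +3), (+5, -1), (+3, +4), (-4, -1), (+5, +3), (+5, -1), (+3, +4), (-4, -1), (+5, +3); they repeat the 4-cycle [(-4, -1), (+5, +3), (+5, -1), (+3, +4)].
step 11: apply (+5, -1) → (22, 12)
step 12: apply (+3, +4) → (25, 16)
step 13: apply (-4, -1) → (21, 15)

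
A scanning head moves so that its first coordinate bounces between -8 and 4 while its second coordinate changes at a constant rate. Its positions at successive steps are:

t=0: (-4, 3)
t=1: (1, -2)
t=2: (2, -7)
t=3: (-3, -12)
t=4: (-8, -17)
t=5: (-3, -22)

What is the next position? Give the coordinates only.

The first coordinate travels 5 per step and bounces off the walls at -8 and 4.
  step 6: -3 → 2
The second coordinate changes by -5 each step: at step 6 it is -27.

(2, -27)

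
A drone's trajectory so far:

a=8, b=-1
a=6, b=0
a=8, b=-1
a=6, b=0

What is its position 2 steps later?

Step-to-step displacements: (-2, +1), (+2, -1), (-2, +1); each is -1× the previous.
step 4: a=6, b=0 + (+2, -1) → a=8, b=-1
step 5: a=8, b=-1 + (-2, +1) → a=6, b=0

a=6, b=0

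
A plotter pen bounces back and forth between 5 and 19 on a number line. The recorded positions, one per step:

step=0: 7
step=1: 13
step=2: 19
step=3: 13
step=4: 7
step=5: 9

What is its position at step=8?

The value travels 6 per step and bounces off the walls at 5 and 19.
  step 6: 9 → 15
  step 7: 15 → 17
  step 8: 17 → 11

11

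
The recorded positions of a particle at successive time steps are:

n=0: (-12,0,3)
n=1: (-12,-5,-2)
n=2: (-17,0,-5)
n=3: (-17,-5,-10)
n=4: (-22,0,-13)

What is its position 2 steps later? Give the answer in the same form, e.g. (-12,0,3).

Step-to-step displacements: (+0,-5,-5), (-5,+5,-3), (+0,-5,-5), (-5,+5,-3) — a repeating cycle of length 2.
step 5: apply (+0,-5,-5) → (-22,-5,-18)
step 6: apply (-5,+5,-3) → (-27,0,-21)

(-27,0,-21)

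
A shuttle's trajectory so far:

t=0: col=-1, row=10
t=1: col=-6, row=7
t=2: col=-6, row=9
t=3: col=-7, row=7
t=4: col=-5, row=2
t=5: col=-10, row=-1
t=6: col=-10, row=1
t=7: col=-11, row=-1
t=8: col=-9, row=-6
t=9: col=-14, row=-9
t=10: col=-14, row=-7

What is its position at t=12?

Step-to-step displacements: (-5, -3), (+0, +2), (-1, -2), (+2, -5), (-5, -3), (+0, +2), (-1, -2), (+2, -5), (-5, -3), (+0, +2) — a repeating cycle of length 4.
step 11: apply (-1, -2) → col=-15, row=-9
step 12: apply (+2, -5) → col=-13, row=-14

col=-13, row=-14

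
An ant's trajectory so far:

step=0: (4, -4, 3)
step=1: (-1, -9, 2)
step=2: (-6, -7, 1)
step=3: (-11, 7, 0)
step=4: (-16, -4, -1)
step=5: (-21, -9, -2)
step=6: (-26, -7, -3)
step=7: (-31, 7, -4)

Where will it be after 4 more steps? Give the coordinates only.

(-51, 7, -8)

First: linear, -5 per step → -51 at step 11.
Second: cycles through -4, -9, -7, 7 every 4 steps. Step 11 lands at position 3 of the cycle → 7.
Third: linear, -1 per step → -8 at step 11.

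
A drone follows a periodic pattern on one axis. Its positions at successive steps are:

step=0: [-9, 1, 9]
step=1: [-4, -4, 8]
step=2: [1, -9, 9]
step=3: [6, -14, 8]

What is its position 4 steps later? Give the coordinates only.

The first coordinate changes by +5 each step, so at step 7 it is -9 + 7·(5) = 26.
The second coordinate changes by -5 each step, so at step 7 it is 1 + 7·(-5) = -34.
The third coordinate repeats the cycle [9, 8] with period 2; step 7 mod 2 = 1, giving 8.

[26, -34, 8]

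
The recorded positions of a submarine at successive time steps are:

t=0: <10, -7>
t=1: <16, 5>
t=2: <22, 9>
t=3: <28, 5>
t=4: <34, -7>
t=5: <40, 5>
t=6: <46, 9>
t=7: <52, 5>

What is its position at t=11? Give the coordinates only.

First: linear, +6 per step → 76 at step 11.
Second: cycles through -7, 5, 9, 5 every 4 steps. Step 11 lands at position 3 of the cycle → 5.

<76, 5>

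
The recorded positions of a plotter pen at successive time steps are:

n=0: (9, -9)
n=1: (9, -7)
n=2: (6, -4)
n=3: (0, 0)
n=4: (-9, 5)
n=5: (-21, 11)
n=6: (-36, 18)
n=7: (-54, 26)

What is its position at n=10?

First differences are (+0, +2), (-3, +3), (-6, +4), (-9, +5), (-12, +6), (-15, +7), (-18, +8); their common second difference is (-3, +1) (constant acceleration).
step 8: (-54, 26) + (-21, +9) → (-75, 35)
step 9: (-75, 35) + (-24, +10) → (-99, 45)
step 10: (-99, 45) + (-27, +11) → (-126, 56)

(-126, 56)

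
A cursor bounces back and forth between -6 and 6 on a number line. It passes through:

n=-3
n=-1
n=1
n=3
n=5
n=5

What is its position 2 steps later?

The value travels 2 per step and bounces off the walls at -6 and 6.
  step 6: 5 → 3
  step 7: 3 → 1

n=1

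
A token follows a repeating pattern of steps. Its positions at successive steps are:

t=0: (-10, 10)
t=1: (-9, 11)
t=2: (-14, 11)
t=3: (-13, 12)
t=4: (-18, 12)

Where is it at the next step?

The moves between consecutive positions are (+1, +1), (-5, +0), (+1, +1), (-5, +0); they repeat the 2-cycle [(+1, +1), (-5, +0)].
step 5: apply (+1, +1) → (-17, 13)

(-17, 13)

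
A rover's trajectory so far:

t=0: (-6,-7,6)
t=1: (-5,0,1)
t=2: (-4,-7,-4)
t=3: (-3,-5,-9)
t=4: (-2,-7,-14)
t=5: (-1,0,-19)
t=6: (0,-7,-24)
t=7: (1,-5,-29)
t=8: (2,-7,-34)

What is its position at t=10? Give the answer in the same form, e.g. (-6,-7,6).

The first coordinate changes by +1 each step, so at step 10 it is -6 + 10·(1) = 4.
The second coordinate repeats the cycle [-7, 0, -7, -5] with period 4; step 10 mod 4 = 2, giving -7.
The third coordinate changes by -5 each step, so at step 10 it is 6 + 10·(-5) = -44.

(4,-7,-44)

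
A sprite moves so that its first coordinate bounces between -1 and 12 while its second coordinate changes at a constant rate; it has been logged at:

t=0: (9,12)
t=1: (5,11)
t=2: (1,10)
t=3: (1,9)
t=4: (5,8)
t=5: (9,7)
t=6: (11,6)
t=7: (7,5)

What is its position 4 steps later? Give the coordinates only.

(7,1)

The first coordinate reflects between -1 and 12, moving 4 per step.
  step 8: 7 → 3
  step 9: 3 → -1
  step 10: -1 → 3
  step 11: 3 → 7
The second coordinate changes by -1 each step: at step 11 it is 1.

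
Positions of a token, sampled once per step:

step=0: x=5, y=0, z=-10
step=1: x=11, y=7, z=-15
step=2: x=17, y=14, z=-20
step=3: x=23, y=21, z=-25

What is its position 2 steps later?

x=35, y=35, z=-35

Each step adds (+6, +7, -5) to the position.
step 4: x=23, y=21, z=-25 + (+6, +7, -5) → x=29, y=28, z=-30
step 5: x=29, y=28, z=-30 + (+6, +7, -5) → x=35, y=35, z=-35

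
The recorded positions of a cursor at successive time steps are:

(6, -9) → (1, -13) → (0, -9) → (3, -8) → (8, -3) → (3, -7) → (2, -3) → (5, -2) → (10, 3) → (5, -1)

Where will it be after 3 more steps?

(12, 9)

Step-to-step displacements: (-5, -4), (-1, +4), (+3, +1), (+5, +5), (-5, -4), (-1, +4), (+3, +1), (+5, +5), (-5, -4) — a repeating cycle of length 4.
step 10: apply (-1, +4) → (4, 3)
step 11: apply (+3, +1) → (7, 4)
step 12: apply (+5, +5) → (12, 9)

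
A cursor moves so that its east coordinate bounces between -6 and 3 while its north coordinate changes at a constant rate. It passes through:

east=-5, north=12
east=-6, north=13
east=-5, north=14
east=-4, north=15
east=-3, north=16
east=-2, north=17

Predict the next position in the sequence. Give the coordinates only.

The east coordinate reflects between -6 and 3, moving 1 per step.
  step 6: -2 → -1
The north coordinate changes by +1 each step: at step 6 it is 18.

east=-1, north=18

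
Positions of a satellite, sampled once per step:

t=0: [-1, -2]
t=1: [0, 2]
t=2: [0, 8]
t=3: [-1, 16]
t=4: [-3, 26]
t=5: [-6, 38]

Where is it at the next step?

[-10, 52]

First differences are [+1, +4], [+0, +6], [-1, +8], [-2, +10], [-3, +12]; their common second difference is [-1, +2] (constant acceleration).
step 6: [-6, 38] + [-4, +14] → [-10, 52]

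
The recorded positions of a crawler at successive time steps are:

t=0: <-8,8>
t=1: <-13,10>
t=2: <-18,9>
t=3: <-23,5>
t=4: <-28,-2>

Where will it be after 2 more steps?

<-38,-25>

Successive displacements: <-5,+2>, <-5,-1>, <-5,-4>, <-5,-7> — each changes by <+0,-3>.
step 5: <-28,-2> + <-5,-10> → <-33,-12>
step 6: <-33,-12> + <-5,-13> → <-38,-25>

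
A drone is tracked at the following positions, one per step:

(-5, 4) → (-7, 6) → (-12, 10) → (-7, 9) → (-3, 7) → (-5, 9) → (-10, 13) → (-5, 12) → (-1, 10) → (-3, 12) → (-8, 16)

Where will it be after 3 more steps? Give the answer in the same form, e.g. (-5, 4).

(-1, 15)

Differencing gives (-2, +2), (-5, +4), (+5, -1), (+4, -2), (-2, +2), (-5, +4), (+5, -1), (+4, -2), (-2, +2), (-5, +4). This is the pattern (-2, +2), (-5, +4), (+5, -1), (+4, -2) repeated.
step 11: apply (+5, -1) → (-3, 15)
step 12: apply (+4, -2) → (1, 13)
step 13: apply (-2, +2) → (-1, 15)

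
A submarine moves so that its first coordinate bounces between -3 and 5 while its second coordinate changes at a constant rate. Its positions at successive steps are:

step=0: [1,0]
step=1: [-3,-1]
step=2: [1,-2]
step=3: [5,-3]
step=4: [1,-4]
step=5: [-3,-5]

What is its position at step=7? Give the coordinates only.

The first coordinate travels 4 per step and bounces off the walls at -3 and 5.
  step 6: -3 → 1
  step 7: 1 → 5
The second coordinate changes by -1 each step: at step 7 it is -7.

[5,-7]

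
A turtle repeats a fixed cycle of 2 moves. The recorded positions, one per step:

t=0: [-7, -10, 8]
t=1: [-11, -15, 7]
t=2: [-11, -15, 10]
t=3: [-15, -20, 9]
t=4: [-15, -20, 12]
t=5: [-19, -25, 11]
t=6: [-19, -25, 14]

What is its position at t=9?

[-27, -35, 15]

Differencing gives [-4, -5, -1], [+0, +0, +3], [-4, -5, -1], [+0, +0, +3], [-4, -5, -1], [+0, +0, +3]. This is the pattern [-4, -5, -1], [+0, +0, +3] repeated.
step 7: apply [-4, -5, -1] → [-23, -30, 13]
step 8: apply [+0, +0, +3] → [-23, -30, 16]
step 9: apply [-4, -5, -1] → [-27, -35, 15]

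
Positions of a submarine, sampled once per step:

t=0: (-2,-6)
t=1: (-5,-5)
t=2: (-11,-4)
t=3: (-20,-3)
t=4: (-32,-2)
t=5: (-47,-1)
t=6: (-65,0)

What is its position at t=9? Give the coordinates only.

Taking differences between consecutive positions: (-3,+1), (-6,+1), (-9,+1), (-12,+1), (-15,+1), (-18,+1). These grow by (-3,+0) each step.
step 7: (-65,0) + (-21,+1) → (-86,1)
step 8: (-86,1) + (-24,+1) → (-110,2)
step 9: (-110,2) + (-27,+1) → (-137,3)

(-137,3)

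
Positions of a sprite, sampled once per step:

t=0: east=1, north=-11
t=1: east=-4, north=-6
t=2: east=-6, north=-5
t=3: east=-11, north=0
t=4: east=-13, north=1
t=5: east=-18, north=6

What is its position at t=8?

The moves between consecutive positions are (-5,+5), (-2,+1), (-5,+5), (-2,+1), (-5,+5); they repeat the 2-cycle [(-5,+5), (-2,+1)].
step 6: apply (-2,+1) → east=-20, north=7
step 7: apply (-5,+5) → east=-25, north=12
step 8: apply (-2,+1) → east=-27, north=13

east=-27, north=13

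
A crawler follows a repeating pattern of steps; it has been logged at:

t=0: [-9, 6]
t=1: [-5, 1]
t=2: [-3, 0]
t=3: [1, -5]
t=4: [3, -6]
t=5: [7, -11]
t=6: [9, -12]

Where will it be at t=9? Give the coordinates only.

[19, -23]

Step-to-step displacements: [+4, -5], [+2, -1], [+4, -5], [+2, -1], [+4, -5], [+2, -1] — a repeating cycle of length 2.
step 7: apply [+4, -5] → [13, -17]
step 8: apply [+2, -1] → [15, -18]
step 9: apply [+4, -5] → [19, -23]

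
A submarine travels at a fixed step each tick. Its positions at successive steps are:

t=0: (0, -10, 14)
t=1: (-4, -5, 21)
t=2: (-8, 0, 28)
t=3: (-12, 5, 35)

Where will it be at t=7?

(-28, 25, 63)

The position changes by (-4, +5, +7) every step.
step 4: (-12, 5, 35) + (-4, +5, +7) → (-16, 10, 42)
step 5: (-16, 10, 42) + (-4, +5, +7) → (-20, 15, 49)
step 6: (-20, 15, 49) + (-4, +5, +7) → (-24, 20, 56)
step 7: (-24, 20, 56) + (-4, +5, +7) → (-28, 25, 63)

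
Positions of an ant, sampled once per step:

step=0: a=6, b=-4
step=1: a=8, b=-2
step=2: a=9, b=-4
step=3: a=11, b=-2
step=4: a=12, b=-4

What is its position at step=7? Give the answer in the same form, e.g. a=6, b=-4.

Step-to-step displacements: (+2, +2), (+1, -2), (+2, +2), (+1, -2) — a repeating cycle of length 2.
step 5: apply (+2, +2) → a=14, b=-2
step 6: apply (+1, -2) → a=15, b=-4
step 7: apply (+2, +2) → a=17, b=-2

a=17, b=-2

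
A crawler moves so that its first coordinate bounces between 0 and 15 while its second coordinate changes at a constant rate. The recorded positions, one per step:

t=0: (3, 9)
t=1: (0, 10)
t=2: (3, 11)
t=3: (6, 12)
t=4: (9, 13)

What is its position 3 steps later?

The first coordinate travels 3 per step and bounces off the walls at 0 and 15.
  step 5: 9 → 12
  step 6: 12 → 15
  step 7: 15 → 12
The second coordinate changes by +1 each step: at step 7 it is 16.

(12, 16)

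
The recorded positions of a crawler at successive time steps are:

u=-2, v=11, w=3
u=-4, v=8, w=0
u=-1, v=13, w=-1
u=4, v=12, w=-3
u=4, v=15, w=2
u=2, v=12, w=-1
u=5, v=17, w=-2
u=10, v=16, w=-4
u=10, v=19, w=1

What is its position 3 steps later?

The moves between consecutive positions are (-2,-3,-3), (+3,+5,-1), (+5,-1,-2), (+0,+3,+5), (-2,-3,-3), (+3,+5,-1), (+5,-1,-2), (+0,+3,+5); they repeat the 4-cycle [(-2,-3,-3), (+3,+5,-1), (+5,-1,-2), (+0,+3,+5)].
step 9: apply (-2,-3,-3) → u=8, v=16, w=-2
step 10: apply (+3,+5,-1) → u=11, v=21, w=-3
step 11: apply (+5,-1,-2) → u=16, v=20, w=-5

u=16, v=20, w=-5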